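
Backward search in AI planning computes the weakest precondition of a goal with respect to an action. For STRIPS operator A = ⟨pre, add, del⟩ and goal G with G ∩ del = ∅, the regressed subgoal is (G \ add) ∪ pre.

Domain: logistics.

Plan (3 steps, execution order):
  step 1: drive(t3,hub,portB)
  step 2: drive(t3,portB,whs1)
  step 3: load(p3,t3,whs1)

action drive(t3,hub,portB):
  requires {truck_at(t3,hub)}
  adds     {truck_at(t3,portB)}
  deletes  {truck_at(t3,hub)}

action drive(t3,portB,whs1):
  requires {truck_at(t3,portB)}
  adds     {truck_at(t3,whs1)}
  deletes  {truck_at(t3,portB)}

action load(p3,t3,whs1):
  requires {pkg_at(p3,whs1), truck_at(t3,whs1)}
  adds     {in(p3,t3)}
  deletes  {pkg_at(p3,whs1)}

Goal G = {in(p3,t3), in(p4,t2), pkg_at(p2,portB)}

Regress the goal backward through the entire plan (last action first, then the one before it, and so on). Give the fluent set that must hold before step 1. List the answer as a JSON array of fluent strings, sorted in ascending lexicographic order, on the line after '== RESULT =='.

Work backward from the goal:
  through step 3 (load(p3,t3,whs1)): drop {in(p3,t3)}, keep {in(p4,t2), pkg_at(p2,portB)}, require {pkg_at(p3,whs1), truck_at(t3,whs1)}
    → {in(p4,t2), pkg_at(p2,portB), pkg_at(p3,whs1), truck_at(t3,whs1)}
  through step 2 (drive(t3,portB,whs1)): drop {truck_at(t3,whs1)}, keep {in(p4,t2), pkg_at(p2,portB), pkg_at(p3,whs1)}, require {truck_at(t3,portB)}
    → {in(p4,t2), pkg_at(p2,portB), pkg_at(p3,whs1), truck_at(t3,portB)}
  through step 1 (drive(t3,hub,portB)): drop {truck_at(t3,portB)}, keep {in(p4,t2), pkg_at(p2,portB), pkg_at(p3,whs1)}, require {truck_at(t3,hub)}
    → {in(p4,t2), pkg_at(p2,portB), pkg_at(p3,whs1), truck_at(t3,hub)}

== RESULT ==
["in(p4,t2)", "pkg_at(p2,portB)", "pkg_at(p3,whs1)", "truck_at(t3,hub)"]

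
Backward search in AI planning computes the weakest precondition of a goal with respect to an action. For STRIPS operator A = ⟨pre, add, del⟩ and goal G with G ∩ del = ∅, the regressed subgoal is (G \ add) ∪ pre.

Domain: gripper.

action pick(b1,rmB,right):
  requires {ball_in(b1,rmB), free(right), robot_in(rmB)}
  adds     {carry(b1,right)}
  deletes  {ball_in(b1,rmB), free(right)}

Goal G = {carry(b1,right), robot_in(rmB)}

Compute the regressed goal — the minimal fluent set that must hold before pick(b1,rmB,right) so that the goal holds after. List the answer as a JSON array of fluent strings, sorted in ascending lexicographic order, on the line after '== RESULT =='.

Regress:
  G ∩ del = {}  (empty — regression defined)
  G \ add = {carry(b1,right), robot_in(rmB)} \ {carry(b1,right)} = {robot_in(rmB)}
  ∪ pre   = {robot_in(rmB)} ∪ {ball_in(b1,rmB), free(right), robot_in(rmB)}
          = {ball_in(b1,rmB), free(right), robot_in(rmB)}

== RESULT ==
["ball_in(b1,rmB)", "free(right)", "robot_in(rmB)"]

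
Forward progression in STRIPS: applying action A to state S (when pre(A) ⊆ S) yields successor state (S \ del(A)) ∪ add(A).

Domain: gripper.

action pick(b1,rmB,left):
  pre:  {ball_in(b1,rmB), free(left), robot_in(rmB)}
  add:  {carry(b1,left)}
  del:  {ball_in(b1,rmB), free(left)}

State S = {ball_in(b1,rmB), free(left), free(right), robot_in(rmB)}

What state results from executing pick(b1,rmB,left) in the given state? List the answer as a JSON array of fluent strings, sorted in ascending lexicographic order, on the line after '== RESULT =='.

Progress:
  pre ⊆ S: {ball_in(b1,rmB), free(left), robot_in(rmB)} ⊆ S  — applicable
  S \ del = {free(right), robot_in(rmB)}
  ∪ add   = {carry(b1,left), free(right), robot_in(rmB)}

== RESULT ==
["carry(b1,left)", "free(right)", "robot_in(rmB)"]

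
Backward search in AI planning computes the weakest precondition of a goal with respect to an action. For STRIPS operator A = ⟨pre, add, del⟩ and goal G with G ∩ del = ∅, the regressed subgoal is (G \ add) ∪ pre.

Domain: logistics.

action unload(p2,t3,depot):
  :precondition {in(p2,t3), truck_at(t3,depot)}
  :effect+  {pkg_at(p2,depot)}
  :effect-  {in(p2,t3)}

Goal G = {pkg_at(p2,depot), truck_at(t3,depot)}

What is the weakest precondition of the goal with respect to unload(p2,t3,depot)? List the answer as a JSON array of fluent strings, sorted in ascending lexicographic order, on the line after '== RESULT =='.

Regress:
  G ∩ del = {}  (empty — regression defined)
  G \ add = {pkg_at(p2,depot), truck_at(t3,depot)} \ {pkg_at(p2,depot)} = {truck_at(t3,depot)}
  ∪ pre   = {truck_at(t3,depot)} ∪ {in(p2,t3), truck_at(t3,depot)}
          = {in(p2,t3), truck_at(t3,depot)}

== RESULT ==
["in(p2,t3)", "truck_at(t3,depot)"]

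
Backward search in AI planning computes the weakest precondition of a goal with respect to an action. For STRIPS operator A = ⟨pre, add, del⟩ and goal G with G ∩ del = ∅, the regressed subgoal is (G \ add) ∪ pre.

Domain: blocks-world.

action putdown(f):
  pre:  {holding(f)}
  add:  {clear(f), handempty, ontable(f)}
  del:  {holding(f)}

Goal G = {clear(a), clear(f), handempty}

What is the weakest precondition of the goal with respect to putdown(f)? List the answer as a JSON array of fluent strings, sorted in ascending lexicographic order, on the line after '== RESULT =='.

Compute (G \ add) ∪ pre:
  G ∩ del = {}  (empty — regression defined)
  G \ add = {clear(a), clear(f), handempty} \ {clear(f), handempty, ontable(f)} = {clear(a)}
  ∪ pre   = {clear(a)} ∪ {holding(f)}
          = {clear(a), holding(f)}

== RESULT ==
["clear(a)", "holding(f)"]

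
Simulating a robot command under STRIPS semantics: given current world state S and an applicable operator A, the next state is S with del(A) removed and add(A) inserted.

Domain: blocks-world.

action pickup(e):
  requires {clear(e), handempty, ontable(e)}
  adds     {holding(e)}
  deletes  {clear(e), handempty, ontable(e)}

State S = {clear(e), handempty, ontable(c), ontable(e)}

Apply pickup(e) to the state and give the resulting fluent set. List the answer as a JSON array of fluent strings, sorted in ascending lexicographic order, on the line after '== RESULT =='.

Compute (S \ del) ∪ add:
  pre ⊆ S: {clear(e), handempty, ontable(e)} ⊆ S  — applicable
  S \ del = {ontable(c)}
  ∪ add   = {holding(e), ontable(c)}

== RESULT ==
["holding(e)", "ontable(c)"]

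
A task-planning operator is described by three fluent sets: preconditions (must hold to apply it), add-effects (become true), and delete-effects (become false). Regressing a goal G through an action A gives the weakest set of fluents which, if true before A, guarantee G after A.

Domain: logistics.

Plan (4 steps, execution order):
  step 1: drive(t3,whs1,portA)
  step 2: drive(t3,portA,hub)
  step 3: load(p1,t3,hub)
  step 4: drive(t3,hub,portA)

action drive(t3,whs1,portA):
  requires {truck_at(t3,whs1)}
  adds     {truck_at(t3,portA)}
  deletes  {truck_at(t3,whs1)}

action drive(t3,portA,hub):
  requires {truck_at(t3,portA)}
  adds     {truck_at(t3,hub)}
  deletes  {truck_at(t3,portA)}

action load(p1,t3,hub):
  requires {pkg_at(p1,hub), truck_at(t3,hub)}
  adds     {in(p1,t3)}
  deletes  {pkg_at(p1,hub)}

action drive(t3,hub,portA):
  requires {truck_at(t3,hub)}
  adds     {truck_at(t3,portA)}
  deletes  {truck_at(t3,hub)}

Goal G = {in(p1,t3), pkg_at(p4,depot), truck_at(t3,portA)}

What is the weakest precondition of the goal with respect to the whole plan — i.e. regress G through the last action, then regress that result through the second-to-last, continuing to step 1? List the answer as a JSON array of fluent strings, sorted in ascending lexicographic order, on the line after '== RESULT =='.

Regress step by step:
  through step 4 (drive(t3,hub,portA)): drop {truck_at(t3,portA)}, keep {in(p1,t3), pkg_at(p4,depot)}, require {truck_at(t3,hub)}
    → {in(p1,t3), pkg_at(p4,depot), truck_at(t3,hub)}
  through step 3 (load(p1,t3,hub)): drop {in(p1,t3)}, keep {pkg_at(p4,depot), truck_at(t3,hub)}, require {pkg_at(p1,hub), truck_at(t3,hub)}
    → {pkg_at(p1,hub), pkg_at(p4,depot), truck_at(t3,hub)}
  through step 2 (drive(t3,portA,hub)): drop {truck_at(t3,hub)}, keep {pkg_at(p1,hub), pkg_at(p4,depot)}, require {truck_at(t3,portA)}
    → {pkg_at(p1,hub), pkg_at(p4,depot), truck_at(t3,portA)}
  through step 1 (drive(t3,whs1,portA)): drop {truck_at(t3,portA)}, keep {pkg_at(p1,hub), pkg_at(p4,depot)}, require {truck_at(t3,whs1)}
    → {pkg_at(p1,hub), pkg_at(p4,depot), truck_at(t3,whs1)}

== RESULT ==
["pkg_at(p1,hub)", "pkg_at(p4,depot)", "truck_at(t3,whs1)"]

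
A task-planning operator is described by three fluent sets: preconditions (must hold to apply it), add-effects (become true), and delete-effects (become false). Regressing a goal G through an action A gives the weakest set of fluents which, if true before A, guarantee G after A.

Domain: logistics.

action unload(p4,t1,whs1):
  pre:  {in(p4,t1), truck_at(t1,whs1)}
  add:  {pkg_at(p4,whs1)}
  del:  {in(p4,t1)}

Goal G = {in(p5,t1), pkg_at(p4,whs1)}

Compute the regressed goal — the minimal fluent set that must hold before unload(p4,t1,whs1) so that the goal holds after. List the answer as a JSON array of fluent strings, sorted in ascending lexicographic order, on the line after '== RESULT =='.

Regress:
  G ∩ del = {}  (empty — regression defined)
  G \ add = {in(p5,t1), pkg_at(p4,whs1)} \ {pkg_at(p4,whs1)} = {in(p5,t1)}
  ∪ pre   = {in(p5,t1)} ∪ {in(p4,t1), truck_at(t1,whs1)}
          = {in(p4,t1), in(p5,t1), truck_at(t1,whs1)}

== RESULT ==
["in(p4,t1)", "in(p5,t1)", "truck_at(t1,whs1)"]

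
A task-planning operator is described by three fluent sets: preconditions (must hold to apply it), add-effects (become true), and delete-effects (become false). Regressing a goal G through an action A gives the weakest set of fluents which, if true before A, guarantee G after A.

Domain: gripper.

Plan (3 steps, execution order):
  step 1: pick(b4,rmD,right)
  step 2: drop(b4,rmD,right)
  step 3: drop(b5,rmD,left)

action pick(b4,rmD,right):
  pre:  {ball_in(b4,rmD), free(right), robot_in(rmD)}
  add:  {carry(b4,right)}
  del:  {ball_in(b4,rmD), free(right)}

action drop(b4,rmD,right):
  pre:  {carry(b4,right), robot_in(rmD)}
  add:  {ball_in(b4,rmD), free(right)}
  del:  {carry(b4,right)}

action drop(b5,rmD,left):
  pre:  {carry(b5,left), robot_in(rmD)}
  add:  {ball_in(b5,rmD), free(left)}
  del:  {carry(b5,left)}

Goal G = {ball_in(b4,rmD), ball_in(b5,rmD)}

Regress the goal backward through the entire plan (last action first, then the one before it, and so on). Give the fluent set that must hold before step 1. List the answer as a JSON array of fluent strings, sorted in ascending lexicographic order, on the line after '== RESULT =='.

Regress step by step:
  through step 3 (drop(b5,rmD,left)): drop {ball_in(b5,rmD)}, keep {ball_in(b4,rmD)}, require {carry(b5,left), robot_in(rmD)}
    → {ball_in(b4,rmD), carry(b5,left), robot_in(rmD)}
  through step 2 (drop(b4,rmD,right)): drop {ball_in(b4,rmD)}, keep {carry(b5,left), robot_in(rmD)}, require {carry(b4,right), robot_in(rmD)}
    → {carry(b4,right), carry(b5,left), robot_in(rmD)}
  through step 1 (pick(b4,rmD,right)): drop {carry(b4,right)}, keep {carry(b5,left), robot_in(rmD)}, require {ball_in(b4,rmD), free(right), robot_in(rmD)}
    → {ball_in(b4,rmD), carry(b5,left), free(right), robot_in(rmD)}

== RESULT ==
["ball_in(b4,rmD)", "carry(b5,left)", "free(right)", "robot_in(rmD)"]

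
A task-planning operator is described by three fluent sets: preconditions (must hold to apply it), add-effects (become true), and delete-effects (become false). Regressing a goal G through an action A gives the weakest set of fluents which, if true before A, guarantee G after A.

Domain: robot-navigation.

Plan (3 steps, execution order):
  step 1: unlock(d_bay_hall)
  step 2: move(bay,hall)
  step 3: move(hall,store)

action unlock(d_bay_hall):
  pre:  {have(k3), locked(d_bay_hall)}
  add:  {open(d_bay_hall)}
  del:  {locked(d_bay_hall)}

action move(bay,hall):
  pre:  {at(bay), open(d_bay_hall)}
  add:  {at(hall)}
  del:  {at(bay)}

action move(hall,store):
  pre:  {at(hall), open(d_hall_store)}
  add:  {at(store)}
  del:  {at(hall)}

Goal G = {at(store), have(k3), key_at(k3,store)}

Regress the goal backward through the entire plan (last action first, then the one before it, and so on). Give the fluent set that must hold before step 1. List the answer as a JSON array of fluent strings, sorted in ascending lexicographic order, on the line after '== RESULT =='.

Regress step by step:
  through step 3 (move(hall,store)): drop {at(store)}, keep {have(k3), key_at(k3,store)}, require {at(hall), open(d_hall_store)}
    → {at(hall), have(k3), key_at(k3,store), open(d_hall_store)}
  through step 2 (move(bay,hall)): drop {at(hall)}, keep {have(k3), key_at(k3,store), open(d_hall_store)}, require {at(bay), open(d_bay_hall)}
    → {at(bay), have(k3), key_at(k3,store), open(d_bay_hall), open(d_hall_store)}
  through step 1 (unlock(d_bay_hall)): drop {open(d_bay_hall)}, keep {at(bay), have(k3), key_at(k3,store), open(d_hall_store)}, require {have(k3), locked(d_bay_hall)}
    → {at(bay), have(k3), key_at(k3,store), locked(d_bay_hall), open(d_hall_store)}

== RESULT ==
["at(bay)", "have(k3)", "key_at(k3,store)", "locked(d_bay_hall)", "open(d_hall_store)"]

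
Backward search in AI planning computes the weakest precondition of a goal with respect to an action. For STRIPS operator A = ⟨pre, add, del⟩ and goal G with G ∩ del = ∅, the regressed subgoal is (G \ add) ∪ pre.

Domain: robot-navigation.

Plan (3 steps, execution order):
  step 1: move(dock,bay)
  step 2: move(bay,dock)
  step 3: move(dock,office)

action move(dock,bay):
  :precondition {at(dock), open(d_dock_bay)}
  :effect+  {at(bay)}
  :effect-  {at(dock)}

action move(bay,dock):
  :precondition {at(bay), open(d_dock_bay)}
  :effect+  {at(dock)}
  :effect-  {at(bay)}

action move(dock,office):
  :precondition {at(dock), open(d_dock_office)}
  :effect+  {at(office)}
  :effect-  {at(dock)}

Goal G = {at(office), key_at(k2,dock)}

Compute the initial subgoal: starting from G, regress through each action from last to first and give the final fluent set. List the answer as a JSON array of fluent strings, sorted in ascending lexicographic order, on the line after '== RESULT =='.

Work backward from the goal:
  through step 3 (move(dock,office)): drop {at(office)}, keep {key_at(k2,dock)}, require {at(dock), open(d_dock_office)}
    → {at(dock), key_at(k2,dock), open(d_dock_office)}
  through step 2 (move(bay,dock)): drop {at(dock)}, keep {key_at(k2,dock), open(d_dock_office)}, require {at(bay), open(d_dock_bay)}
    → {at(bay), key_at(k2,dock), open(d_dock_bay), open(d_dock_office)}
  through step 1 (move(dock,bay)): drop {at(bay)}, keep {key_at(k2,dock), open(d_dock_bay), open(d_dock_office)}, require {at(dock), open(d_dock_bay)}
    → {at(dock), key_at(k2,dock), open(d_dock_bay), open(d_dock_office)}

== RESULT ==
["at(dock)", "key_at(k2,dock)", "open(d_dock_bay)", "open(d_dock_office)"]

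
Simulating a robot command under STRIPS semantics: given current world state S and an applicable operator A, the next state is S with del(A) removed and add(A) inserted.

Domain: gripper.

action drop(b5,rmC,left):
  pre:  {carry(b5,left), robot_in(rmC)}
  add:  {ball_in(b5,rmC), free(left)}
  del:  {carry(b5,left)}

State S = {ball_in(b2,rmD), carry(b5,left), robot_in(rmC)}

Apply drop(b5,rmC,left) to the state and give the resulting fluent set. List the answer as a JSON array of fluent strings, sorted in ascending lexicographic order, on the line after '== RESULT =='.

Progress:
  pre ⊆ S: {carry(b5,left), robot_in(rmC)} ⊆ S  — applicable
  S \ del = {ball_in(b2,rmD), robot_in(rmC)}
  ∪ add   = {ball_in(b2,rmD), ball_in(b5,rmC), free(left), robot_in(rmC)}

== RESULT ==
["ball_in(b2,rmD)", "ball_in(b5,rmC)", "free(left)", "robot_in(rmC)"]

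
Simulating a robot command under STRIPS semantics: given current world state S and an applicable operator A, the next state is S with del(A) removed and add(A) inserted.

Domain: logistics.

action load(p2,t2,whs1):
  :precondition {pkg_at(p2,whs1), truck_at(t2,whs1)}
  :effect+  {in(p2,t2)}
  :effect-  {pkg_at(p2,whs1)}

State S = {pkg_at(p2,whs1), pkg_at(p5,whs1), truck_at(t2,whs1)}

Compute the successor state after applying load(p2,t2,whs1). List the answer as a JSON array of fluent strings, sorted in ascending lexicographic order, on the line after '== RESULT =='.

Progress:
  pre ⊆ S: {pkg_at(p2,whs1), truck_at(t2,whs1)} ⊆ S  — applicable
  S \ del = {pkg_at(p5,whs1), truck_at(t2,whs1)}
  ∪ add   = {in(p2,t2), pkg_at(p5,whs1), truck_at(t2,whs1)}

== RESULT ==
["in(p2,t2)", "pkg_at(p5,whs1)", "truck_at(t2,whs1)"]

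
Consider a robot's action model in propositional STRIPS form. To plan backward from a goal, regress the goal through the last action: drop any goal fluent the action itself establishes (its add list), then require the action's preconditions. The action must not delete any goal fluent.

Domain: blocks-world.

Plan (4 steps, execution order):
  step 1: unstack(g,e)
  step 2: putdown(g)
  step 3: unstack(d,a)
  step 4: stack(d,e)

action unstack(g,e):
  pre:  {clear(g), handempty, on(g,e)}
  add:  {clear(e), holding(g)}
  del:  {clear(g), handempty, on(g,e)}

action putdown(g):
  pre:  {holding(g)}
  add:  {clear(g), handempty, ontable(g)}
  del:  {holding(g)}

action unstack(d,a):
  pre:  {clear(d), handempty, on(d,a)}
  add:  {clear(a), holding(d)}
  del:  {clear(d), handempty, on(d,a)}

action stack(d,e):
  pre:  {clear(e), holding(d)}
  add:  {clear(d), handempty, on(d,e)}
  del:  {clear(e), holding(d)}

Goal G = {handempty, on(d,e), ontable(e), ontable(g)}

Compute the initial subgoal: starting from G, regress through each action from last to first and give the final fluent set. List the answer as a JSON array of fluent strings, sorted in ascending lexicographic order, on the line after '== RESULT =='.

Work backward from the goal:
  through step 4 (stack(d,e)): drop {handempty, on(d,e)}, keep {ontable(e), ontable(g)}, require {clear(e), holding(d)}
    → {clear(e), holding(d), ontable(e), ontable(g)}
  through step 3 (unstack(d,a)): drop {holding(d)}, keep {clear(e), ontable(e), ontable(g)}, require {clear(d), handempty, on(d,a)}
    → {clear(d), clear(e), handempty, on(d,a), ontable(e), ontable(g)}
  through step 2 (putdown(g)): drop {handempty, ontable(g)}, keep {clear(d), clear(e), on(d,a), ontable(e)}, require {holding(g)}
    → {clear(d), clear(e), holding(g), on(d,a), ontable(e)}
  through step 1 (unstack(g,e)): drop {clear(e), holding(g)}, keep {clear(d), on(d,a), ontable(e)}, require {clear(g), handempty, on(g,e)}
    → {clear(d), clear(g), handempty, on(d,a), on(g,e), ontable(e)}

== RESULT ==
["clear(d)", "clear(g)", "handempty", "on(d,a)", "on(g,e)", "ontable(e)"]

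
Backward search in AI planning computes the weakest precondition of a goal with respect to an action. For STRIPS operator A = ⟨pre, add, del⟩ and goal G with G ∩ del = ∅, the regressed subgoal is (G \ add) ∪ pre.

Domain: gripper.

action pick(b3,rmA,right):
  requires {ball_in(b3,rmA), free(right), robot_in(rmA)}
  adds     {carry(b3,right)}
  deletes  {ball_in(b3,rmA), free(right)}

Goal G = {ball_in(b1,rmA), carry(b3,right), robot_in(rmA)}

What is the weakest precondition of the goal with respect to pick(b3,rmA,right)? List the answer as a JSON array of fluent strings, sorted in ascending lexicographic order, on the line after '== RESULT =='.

Compute (G \ add) ∪ pre:
  G ∩ del = {}  (empty — regression defined)
  G \ add = {ball_in(b1,rmA), carry(b3,right), robot_in(rmA)} \ {carry(b3,right)} = {ball_in(b1,rmA), robot_in(rmA)}
  ∪ pre   = {ball_in(b1,rmA), robot_in(rmA)} ∪ {ball_in(b3,rmA), free(right), robot_in(rmA)}
          = {ball_in(b1,rmA), ball_in(b3,rmA), free(right), robot_in(rmA)}

== RESULT ==
["ball_in(b1,rmA)", "ball_in(b3,rmA)", "free(right)", "robot_in(rmA)"]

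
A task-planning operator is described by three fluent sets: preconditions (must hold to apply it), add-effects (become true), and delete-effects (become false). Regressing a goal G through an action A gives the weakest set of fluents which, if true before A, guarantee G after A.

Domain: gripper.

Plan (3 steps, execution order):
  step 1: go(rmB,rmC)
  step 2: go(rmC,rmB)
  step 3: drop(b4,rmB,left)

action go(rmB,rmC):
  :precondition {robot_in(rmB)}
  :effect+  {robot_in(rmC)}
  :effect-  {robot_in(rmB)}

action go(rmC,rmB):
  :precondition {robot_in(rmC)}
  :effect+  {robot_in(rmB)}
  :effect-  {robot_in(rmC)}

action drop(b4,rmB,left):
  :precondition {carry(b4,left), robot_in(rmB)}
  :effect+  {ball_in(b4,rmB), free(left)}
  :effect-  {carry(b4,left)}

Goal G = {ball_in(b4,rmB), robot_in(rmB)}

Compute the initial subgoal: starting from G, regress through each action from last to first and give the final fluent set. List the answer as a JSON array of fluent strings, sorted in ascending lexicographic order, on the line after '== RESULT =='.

Work backward from the goal:
  through step 3 (drop(b4,rmB,left)): drop {ball_in(b4,rmB)}, keep {robot_in(rmB)}, require {carry(b4,left), robot_in(rmB)}
    → {carry(b4,left), robot_in(rmB)}
  through step 2 (go(rmC,rmB)): drop {robot_in(rmB)}, keep {carry(b4,left)}, require {robot_in(rmC)}
    → {carry(b4,left), robot_in(rmC)}
  through step 1 (go(rmB,rmC)): drop {robot_in(rmC)}, keep {carry(b4,left)}, require {robot_in(rmB)}
    → {carry(b4,left), robot_in(rmB)}

== RESULT ==
["carry(b4,left)", "robot_in(rmB)"]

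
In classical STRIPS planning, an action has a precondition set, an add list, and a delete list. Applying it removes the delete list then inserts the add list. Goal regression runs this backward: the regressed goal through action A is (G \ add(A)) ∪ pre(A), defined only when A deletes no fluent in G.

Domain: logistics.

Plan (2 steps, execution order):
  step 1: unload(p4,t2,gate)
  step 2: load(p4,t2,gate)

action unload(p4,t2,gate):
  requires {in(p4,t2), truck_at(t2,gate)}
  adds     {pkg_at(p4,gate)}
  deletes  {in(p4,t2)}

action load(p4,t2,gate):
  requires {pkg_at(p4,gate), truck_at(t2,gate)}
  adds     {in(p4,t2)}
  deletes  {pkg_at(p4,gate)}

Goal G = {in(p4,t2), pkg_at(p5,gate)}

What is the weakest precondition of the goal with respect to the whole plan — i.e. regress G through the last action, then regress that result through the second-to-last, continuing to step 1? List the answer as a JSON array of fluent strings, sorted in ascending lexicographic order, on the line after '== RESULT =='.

Regress step by step:
  through step 2 (load(p4,t2,gate)): drop {in(p4,t2)}, keep {pkg_at(p5,gate)}, require {pkg_at(p4,gate), truck_at(t2,gate)}
    → {pkg_at(p4,gate), pkg_at(p5,gate), truck_at(t2,gate)}
  through step 1 (unload(p4,t2,gate)): drop {pkg_at(p4,gate)}, keep {pkg_at(p5,gate), truck_at(t2,gate)}, require {in(p4,t2), truck_at(t2,gate)}
    → {in(p4,t2), pkg_at(p5,gate), truck_at(t2,gate)}

== RESULT ==
["in(p4,t2)", "pkg_at(p5,gate)", "truck_at(t2,gate)"]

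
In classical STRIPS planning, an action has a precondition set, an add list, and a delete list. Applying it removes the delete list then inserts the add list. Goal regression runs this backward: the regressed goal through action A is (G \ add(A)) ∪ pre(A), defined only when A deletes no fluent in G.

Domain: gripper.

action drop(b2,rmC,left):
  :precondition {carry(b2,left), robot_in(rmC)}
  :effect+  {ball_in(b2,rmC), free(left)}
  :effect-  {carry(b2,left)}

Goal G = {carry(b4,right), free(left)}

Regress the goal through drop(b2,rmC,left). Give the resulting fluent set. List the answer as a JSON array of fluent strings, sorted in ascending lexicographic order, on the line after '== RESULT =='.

Regress:
  G ∩ del = {}  (empty — regression defined)
  G \ add = {carry(b4,right), free(left)} \ {ball_in(b2,rmC), free(left)} = {carry(b4,right)}
  ∪ pre   = {carry(b4,right)} ∪ {carry(b2,left), robot_in(rmC)}
          = {carry(b2,left), carry(b4,right), robot_in(rmC)}

== RESULT ==
["carry(b2,left)", "carry(b4,right)", "robot_in(rmC)"]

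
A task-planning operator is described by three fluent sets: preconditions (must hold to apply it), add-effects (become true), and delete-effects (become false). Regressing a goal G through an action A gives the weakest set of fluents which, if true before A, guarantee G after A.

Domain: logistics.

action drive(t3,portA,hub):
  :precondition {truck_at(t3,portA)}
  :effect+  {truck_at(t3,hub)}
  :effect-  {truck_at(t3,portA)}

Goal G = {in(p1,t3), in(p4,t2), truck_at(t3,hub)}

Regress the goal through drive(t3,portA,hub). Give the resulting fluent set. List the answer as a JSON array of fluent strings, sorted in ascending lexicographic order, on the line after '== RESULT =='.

Compute (G \ add) ∪ pre:
  G ∩ del = {}  (empty — regression defined)
  G \ add = {in(p1,t3), in(p4,t2), truck_at(t3,hub)} \ {truck_at(t3,hub)} = {in(p1,t3), in(p4,t2)}
  ∪ pre   = {in(p1,t3), in(p4,t2)} ∪ {truck_at(t3,portA)}
          = {in(p1,t3), in(p4,t2), truck_at(t3,portA)}

== RESULT ==
["in(p1,t3)", "in(p4,t2)", "truck_at(t3,portA)"]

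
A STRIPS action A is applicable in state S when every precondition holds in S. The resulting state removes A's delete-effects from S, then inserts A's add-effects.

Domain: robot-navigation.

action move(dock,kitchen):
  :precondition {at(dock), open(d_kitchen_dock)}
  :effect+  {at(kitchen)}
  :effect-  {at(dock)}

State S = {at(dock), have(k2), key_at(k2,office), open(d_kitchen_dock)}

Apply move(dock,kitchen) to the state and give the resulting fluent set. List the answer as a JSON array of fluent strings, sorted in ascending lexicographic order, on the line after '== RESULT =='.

Compute (S \ del) ∪ add:
  pre ⊆ S: {at(dock), open(d_kitchen_dock)} ⊆ S  — applicable
  S \ del = {have(k2), key_at(k2,office), open(d_kitchen_dock)}
  ∪ add   = {at(kitchen), have(k2), key_at(k2,office), open(d_kitchen_dock)}

== RESULT ==
["at(kitchen)", "have(k2)", "key_at(k2,office)", "open(d_kitchen_dock)"]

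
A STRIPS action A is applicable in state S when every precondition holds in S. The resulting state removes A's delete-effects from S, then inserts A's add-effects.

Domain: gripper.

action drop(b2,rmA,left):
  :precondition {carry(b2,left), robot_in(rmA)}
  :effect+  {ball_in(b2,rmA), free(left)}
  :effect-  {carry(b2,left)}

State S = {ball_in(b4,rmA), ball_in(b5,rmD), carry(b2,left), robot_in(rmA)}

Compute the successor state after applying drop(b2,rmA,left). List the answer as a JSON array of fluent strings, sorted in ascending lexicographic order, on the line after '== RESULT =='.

Compute (S \ del) ∪ add:
  pre ⊆ S: {carry(b2,left), robot_in(rmA)} ⊆ S  — applicable
  S \ del = {ball_in(b4,rmA), ball_in(b5,rmD), robot_in(rmA)}
  ∪ add   = {ball_in(b2,rmA), ball_in(b4,rmA), ball_in(b5,rmD), free(left), robot_in(rmA)}

== RESULT ==
["ball_in(b2,rmA)", "ball_in(b4,rmA)", "ball_in(b5,rmD)", "free(left)", "robot_in(rmA)"]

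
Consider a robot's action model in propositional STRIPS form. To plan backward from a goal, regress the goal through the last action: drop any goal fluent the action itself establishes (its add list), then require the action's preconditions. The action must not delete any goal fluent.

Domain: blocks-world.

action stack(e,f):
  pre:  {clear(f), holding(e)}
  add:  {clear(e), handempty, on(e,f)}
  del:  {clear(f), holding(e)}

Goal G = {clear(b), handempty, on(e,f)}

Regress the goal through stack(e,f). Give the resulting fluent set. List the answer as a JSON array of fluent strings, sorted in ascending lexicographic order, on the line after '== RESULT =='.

Compute (G \ add) ∪ pre:
  G ∩ del = {}  (empty — regression defined)
  G \ add = {clear(b), handempty, on(e,f)} \ {clear(e), handempty, on(e,f)} = {clear(b)}
  ∪ pre   = {clear(b)} ∪ {clear(f), holding(e)}
          = {clear(b), clear(f), holding(e)}

== RESULT ==
["clear(b)", "clear(f)", "holding(e)"]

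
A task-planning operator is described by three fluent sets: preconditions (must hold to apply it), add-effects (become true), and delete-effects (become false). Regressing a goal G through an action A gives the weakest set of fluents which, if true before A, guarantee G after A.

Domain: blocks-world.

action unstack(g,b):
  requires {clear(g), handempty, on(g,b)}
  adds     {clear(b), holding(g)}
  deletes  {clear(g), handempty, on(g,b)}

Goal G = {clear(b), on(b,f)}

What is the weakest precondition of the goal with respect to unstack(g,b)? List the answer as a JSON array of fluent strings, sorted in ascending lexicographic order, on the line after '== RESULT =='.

Compute (G \ add) ∪ pre:
  G ∩ del = {}  (empty — regression defined)
  G \ add = {clear(b), on(b,f)} \ {clear(b), holding(g)} = {on(b,f)}
  ∪ pre   = {on(b,f)} ∪ {clear(g), handempty, on(g,b)}
          = {clear(g), handempty, on(b,f), on(g,b)}

== RESULT ==
["clear(g)", "handempty", "on(b,f)", "on(g,b)"]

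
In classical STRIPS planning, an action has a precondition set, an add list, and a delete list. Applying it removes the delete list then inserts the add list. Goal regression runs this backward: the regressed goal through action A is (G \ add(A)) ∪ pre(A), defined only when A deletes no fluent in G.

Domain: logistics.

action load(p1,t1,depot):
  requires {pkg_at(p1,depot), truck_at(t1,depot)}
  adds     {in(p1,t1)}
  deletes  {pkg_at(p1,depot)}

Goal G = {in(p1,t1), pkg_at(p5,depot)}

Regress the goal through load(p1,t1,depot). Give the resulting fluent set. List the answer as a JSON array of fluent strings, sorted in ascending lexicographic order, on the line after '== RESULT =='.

Compute (G \ add) ∪ pre:
  G ∩ del = {}  (empty — regression defined)
  G \ add = {in(p1,t1), pkg_at(p5,depot)} \ {in(p1,t1)} = {pkg_at(p5,depot)}
  ∪ pre   = {pkg_at(p5,depot)} ∪ {pkg_at(p1,depot), truck_at(t1,depot)}
          = {pkg_at(p1,depot), pkg_at(p5,depot), truck_at(t1,depot)}

== RESULT ==
["pkg_at(p1,depot)", "pkg_at(p5,depot)", "truck_at(t1,depot)"]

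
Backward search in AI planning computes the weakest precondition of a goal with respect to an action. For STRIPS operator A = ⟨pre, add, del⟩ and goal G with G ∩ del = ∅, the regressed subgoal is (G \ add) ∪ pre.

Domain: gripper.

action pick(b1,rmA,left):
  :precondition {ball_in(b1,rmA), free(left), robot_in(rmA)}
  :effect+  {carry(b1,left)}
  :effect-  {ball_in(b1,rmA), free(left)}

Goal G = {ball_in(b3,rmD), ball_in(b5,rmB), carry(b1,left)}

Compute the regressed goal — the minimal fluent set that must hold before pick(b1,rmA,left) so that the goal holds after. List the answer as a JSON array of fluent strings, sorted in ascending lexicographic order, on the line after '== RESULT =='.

Compute (G \ add) ∪ pre:
  G ∩ del = {}  (empty — regression defined)
  G \ add = {ball_in(b3,rmD), ball_in(b5,rmB), carry(b1,left)} \ {carry(b1,left)} = {ball_in(b3,rmD), ball_in(b5,rmB)}
  ∪ pre   = {ball_in(b3,rmD), ball_in(b5,rmB)} ∪ {ball_in(b1,rmA), free(left), robot_in(rmA)}
          = {ball_in(b1,rmA), ball_in(b3,rmD), ball_in(b5,rmB), free(left), robot_in(rmA)}

== RESULT ==
["ball_in(b1,rmA)", "ball_in(b3,rmD)", "ball_in(b5,rmB)", "free(left)", "robot_in(rmA)"]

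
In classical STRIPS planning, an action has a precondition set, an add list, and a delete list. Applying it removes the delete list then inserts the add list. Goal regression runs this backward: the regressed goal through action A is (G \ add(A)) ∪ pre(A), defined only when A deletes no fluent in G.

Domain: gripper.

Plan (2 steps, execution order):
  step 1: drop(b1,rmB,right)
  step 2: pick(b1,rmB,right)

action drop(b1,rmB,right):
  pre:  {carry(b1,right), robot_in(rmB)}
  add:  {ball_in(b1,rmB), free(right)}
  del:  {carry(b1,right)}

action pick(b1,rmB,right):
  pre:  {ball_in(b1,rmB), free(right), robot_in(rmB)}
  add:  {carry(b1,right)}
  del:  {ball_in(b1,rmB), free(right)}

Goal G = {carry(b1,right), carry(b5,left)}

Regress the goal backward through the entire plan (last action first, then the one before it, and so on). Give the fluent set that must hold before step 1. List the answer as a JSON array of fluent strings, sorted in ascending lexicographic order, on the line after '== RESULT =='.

Work backward from the goal:
  through step 2 (pick(b1,rmB,right)): drop {carry(b1,right)}, keep {carry(b5,left)}, require {ball_in(b1,rmB), free(right), robot_in(rmB)}
    → {ball_in(b1,rmB), carry(b5,left), free(right), robot_in(rmB)}
  through step 1 (drop(b1,rmB,right)): drop {ball_in(b1,rmB), free(right)}, keep {carry(b5,left), robot_in(rmB)}, require {carry(b1,right), robot_in(rmB)}
    → {carry(b1,right), carry(b5,left), robot_in(rmB)}

== RESULT ==
["carry(b1,right)", "carry(b5,left)", "robot_in(rmB)"]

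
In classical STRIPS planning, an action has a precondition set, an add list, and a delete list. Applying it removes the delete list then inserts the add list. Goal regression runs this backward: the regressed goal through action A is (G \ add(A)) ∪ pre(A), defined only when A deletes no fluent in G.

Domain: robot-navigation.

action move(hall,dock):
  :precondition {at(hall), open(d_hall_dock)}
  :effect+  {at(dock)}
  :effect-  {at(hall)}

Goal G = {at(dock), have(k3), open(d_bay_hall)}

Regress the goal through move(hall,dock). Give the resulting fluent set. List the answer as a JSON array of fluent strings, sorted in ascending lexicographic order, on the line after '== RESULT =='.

Regress:
  G ∩ del = {}  (empty — regression defined)
  G \ add = {at(dock), have(k3), open(d_bay_hall)} \ {at(dock)} = {have(k3), open(d_bay_hall)}
  ∪ pre   = {have(k3), open(d_bay_hall)} ∪ {at(hall), open(d_hall_dock)}
          = {at(hall), have(k3), open(d_bay_hall), open(d_hall_dock)}

== RESULT ==
["at(hall)", "have(k3)", "open(d_bay_hall)", "open(d_hall_dock)"]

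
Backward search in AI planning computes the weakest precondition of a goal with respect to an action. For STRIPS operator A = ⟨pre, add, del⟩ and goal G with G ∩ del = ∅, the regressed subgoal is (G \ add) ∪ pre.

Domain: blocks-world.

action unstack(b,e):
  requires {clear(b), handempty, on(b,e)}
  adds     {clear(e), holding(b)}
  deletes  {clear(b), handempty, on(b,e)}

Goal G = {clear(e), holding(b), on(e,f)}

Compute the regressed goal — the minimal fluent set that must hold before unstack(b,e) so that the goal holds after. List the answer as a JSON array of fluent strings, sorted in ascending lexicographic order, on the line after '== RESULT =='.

Compute (G \ add) ∪ pre:
  G ∩ del = {}  (empty — regression defined)
  G \ add = {clear(e), holding(b), on(e,f)} \ {clear(e), holding(b)} = {on(e,f)}
  ∪ pre   = {on(e,f)} ∪ {clear(b), handempty, on(b,e)}
          = {clear(b), handempty, on(b,e), on(e,f)}

== RESULT ==
["clear(b)", "handempty", "on(b,e)", "on(e,f)"]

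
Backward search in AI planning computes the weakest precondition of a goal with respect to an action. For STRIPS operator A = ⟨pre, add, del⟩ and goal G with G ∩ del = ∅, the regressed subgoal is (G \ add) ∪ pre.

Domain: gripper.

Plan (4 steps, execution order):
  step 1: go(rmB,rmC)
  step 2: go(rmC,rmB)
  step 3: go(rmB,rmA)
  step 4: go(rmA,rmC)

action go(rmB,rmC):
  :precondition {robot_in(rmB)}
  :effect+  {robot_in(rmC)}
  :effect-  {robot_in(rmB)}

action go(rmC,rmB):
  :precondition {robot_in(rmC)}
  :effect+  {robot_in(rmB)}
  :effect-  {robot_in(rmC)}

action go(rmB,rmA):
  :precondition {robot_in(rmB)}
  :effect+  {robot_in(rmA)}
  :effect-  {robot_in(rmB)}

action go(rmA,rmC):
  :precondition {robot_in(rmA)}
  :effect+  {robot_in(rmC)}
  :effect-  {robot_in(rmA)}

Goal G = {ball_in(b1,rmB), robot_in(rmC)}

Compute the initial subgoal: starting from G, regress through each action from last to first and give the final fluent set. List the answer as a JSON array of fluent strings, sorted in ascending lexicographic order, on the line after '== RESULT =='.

Regress step by step:
  through step 4 (go(rmA,rmC)): drop {robot_in(rmC)}, keep {ball_in(b1,rmB)}, require {robot_in(rmA)}
    → {ball_in(b1,rmB), robot_in(rmA)}
  through step 3 (go(rmB,rmA)): drop {robot_in(rmA)}, keep {ball_in(b1,rmB)}, require {robot_in(rmB)}
    → {ball_in(b1,rmB), robot_in(rmB)}
  through step 2 (go(rmC,rmB)): drop {robot_in(rmB)}, keep {ball_in(b1,rmB)}, require {robot_in(rmC)}
    → {ball_in(b1,rmB), robot_in(rmC)}
  through step 1 (go(rmB,rmC)): drop {robot_in(rmC)}, keep {ball_in(b1,rmB)}, require {robot_in(rmB)}
    → {ball_in(b1,rmB), robot_in(rmB)}

== RESULT ==
["ball_in(b1,rmB)", "robot_in(rmB)"]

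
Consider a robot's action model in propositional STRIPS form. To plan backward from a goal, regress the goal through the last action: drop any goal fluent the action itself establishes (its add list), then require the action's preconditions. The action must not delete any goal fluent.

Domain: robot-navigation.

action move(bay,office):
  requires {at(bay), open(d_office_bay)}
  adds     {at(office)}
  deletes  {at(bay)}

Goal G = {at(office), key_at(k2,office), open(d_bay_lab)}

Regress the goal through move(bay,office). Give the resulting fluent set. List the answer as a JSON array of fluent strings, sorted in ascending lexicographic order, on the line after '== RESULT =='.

Regress:
  G ∩ del = {}  (empty — regression defined)
  G \ add = {at(office), key_at(k2,office), open(d_bay_lab)} \ {at(office)} = {key_at(k2,office), open(d_bay_lab)}
  ∪ pre   = {key_at(k2,office), open(d_bay_lab)} ∪ {at(bay), open(d_office_bay)}
          = {at(bay), key_at(k2,office), open(d_bay_lab), open(d_office_bay)}

== RESULT ==
["at(bay)", "key_at(k2,office)", "open(d_bay_lab)", "open(d_office_bay)"]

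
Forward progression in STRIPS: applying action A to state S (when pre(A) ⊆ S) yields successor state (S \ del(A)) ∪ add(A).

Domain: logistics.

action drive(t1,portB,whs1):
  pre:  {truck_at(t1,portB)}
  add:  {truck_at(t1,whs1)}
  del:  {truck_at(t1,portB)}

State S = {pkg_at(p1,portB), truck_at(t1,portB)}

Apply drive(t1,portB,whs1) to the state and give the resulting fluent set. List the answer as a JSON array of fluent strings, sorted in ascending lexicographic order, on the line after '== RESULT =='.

Progress:
  pre ⊆ S: {truck_at(t1,portB)} ⊆ S  — applicable
  S \ del = {pkg_at(p1,portB)}
  ∪ add   = {pkg_at(p1,portB), truck_at(t1,whs1)}

== RESULT ==
["pkg_at(p1,portB)", "truck_at(t1,whs1)"]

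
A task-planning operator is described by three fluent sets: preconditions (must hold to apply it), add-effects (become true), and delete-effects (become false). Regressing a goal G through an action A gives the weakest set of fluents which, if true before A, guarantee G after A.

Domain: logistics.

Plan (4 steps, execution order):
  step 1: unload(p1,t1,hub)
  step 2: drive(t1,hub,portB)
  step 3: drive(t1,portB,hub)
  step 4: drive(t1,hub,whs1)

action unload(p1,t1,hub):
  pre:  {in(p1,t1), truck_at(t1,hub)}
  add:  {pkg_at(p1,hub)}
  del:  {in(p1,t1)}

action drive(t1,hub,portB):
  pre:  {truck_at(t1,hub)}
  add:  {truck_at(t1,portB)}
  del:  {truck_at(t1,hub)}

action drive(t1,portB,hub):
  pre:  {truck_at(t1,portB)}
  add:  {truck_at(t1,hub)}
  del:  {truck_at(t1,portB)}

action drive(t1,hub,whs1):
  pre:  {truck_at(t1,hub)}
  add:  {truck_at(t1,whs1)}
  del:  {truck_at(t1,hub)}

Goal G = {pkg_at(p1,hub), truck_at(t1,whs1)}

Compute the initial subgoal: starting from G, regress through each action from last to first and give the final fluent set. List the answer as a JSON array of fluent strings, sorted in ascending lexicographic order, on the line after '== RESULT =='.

Work backward from the goal:
  through step 4 (drive(t1,hub,whs1)): drop {truck_at(t1,whs1)}, keep {pkg_at(p1,hub)}, require {truck_at(t1,hub)}
    → {pkg_at(p1,hub), truck_at(t1,hub)}
  through step 3 (drive(t1,portB,hub)): drop {truck_at(t1,hub)}, keep {pkg_at(p1,hub)}, require {truck_at(t1,portB)}
    → {pkg_at(p1,hub), truck_at(t1,portB)}
  through step 2 (drive(t1,hub,portB)): drop {truck_at(t1,portB)}, keep {pkg_at(p1,hub)}, require {truck_at(t1,hub)}
    → {pkg_at(p1,hub), truck_at(t1,hub)}
  through step 1 (unload(p1,t1,hub)): drop {pkg_at(p1,hub)}, keep {truck_at(t1,hub)}, require {in(p1,t1), truck_at(t1,hub)}
    → {in(p1,t1), truck_at(t1,hub)}

== RESULT ==
["in(p1,t1)", "truck_at(t1,hub)"]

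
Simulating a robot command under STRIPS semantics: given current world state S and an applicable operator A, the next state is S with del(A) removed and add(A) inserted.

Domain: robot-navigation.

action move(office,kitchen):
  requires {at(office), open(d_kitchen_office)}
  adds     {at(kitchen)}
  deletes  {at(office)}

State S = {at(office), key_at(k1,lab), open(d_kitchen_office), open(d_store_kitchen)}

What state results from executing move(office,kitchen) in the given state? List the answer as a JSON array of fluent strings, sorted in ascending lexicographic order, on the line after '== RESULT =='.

Compute (S \ del) ∪ add:
  pre ⊆ S: {at(office), open(d_kitchen_office)} ⊆ S  — applicable
  S \ del = {key_at(k1,lab), open(d_kitchen_office), open(d_store_kitchen)}
  ∪ add   = {at(kitchen), key_at(k1,lab), open(d_kitchen_office), open(d_store_kitchen)}

== RESULT ==
["at(kitchen)", "key_at(k1,lab)", "open(d_kitchen_office)", "open(d_store_kitchen)"]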